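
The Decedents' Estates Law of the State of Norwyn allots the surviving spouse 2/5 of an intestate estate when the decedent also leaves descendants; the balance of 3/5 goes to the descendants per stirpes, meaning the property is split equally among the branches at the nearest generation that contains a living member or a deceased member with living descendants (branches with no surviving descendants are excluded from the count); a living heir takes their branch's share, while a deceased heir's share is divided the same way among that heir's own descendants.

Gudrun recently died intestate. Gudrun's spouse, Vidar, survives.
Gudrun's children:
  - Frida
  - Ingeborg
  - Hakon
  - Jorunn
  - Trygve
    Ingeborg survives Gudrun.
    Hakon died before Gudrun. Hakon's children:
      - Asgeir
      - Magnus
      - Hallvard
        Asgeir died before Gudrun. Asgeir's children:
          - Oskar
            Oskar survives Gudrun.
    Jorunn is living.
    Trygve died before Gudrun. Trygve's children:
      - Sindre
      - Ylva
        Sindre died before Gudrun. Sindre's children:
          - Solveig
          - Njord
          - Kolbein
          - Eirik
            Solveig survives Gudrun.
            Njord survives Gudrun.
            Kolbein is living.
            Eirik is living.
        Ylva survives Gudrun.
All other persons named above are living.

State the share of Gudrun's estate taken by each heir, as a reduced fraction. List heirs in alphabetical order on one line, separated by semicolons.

Eirik 3/200; Frida 3/25; Hallvard 1/25; Ingeborg 3/25; Jorunn 3/25; Kolbein 3/200; Magnus 1/25; Njord 3/200; Oskar 1/25; Solveig 3/200; Vidar 2/5; Ylva 3/50

Vidar, as surviving spouse, takes 2/5.
The remaining 3/5 passes to Gudrun's descendants per stirpes.
The 3/5 is divided into 5 equal shares of 3/25 among Frida, Ingeborg, Hakon, Jorunn, Trygve.
Frida is living and takes 3/25.
Ingeborg is living and takes 3/25.
Hakon predeceased; the 3/25 allotted to Hakon's branch passes to Hakon's issue by representation.
The 3/25 is divided into 3 equal shares of 1/25 among Asgeir, Magnus, Hallvard.
Asgeir predeceased; the 1/25 allotted to Asgeir's branch passes to Asgeir's issue by representation.
Oskar is the sole taker at this level and receives the full 1/25.
Magnus is living and takes 1/25.
Hallvard is living and takes 1/25.
Jorunn is living and takes 3/25.
Trygve predeceased; the 3/25 allotted to Trygve's branch passes to Trygve's issue by representation.
The 3/25 is divided into 2 equal shares of 3/50 among Sindre, Ylva.
Sindre predeceased; the 3/50 allotted to Sindre's branch passes to Sindre's issue by representation.
The 3/50 is divided into 4 equal shares of 3/200 among Solveig, Njord, Kolbein, Eirik.
Solveig is living and takes 3/200.
Njord is living and takes 3/200.
Kolbein is living and takes 3/200.
Eirik is living and takes 3/200.
Ylva is living and takes 3/50.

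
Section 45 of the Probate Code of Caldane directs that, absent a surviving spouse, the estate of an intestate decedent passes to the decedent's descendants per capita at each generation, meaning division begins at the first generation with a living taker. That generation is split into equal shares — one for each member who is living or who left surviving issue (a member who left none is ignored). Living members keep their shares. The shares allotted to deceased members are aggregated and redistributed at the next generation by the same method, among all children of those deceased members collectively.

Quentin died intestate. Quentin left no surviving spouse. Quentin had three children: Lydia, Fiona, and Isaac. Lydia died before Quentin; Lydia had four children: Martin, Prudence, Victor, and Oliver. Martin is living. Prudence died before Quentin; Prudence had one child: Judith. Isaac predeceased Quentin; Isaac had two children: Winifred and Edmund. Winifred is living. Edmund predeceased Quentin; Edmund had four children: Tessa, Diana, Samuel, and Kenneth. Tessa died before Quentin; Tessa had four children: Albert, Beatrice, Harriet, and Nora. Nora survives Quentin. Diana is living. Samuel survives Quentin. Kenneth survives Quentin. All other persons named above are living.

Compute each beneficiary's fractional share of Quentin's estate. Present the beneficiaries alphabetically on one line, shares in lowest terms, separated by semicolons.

There is no surviving spouse, so the entire estate passes to Quentin's descendants per capita at each generation.
At generation 1 (Lydia, Fiona, Isaac) there are 3 shares of (1)/3 = 1/3 each.
Living: Fiona — each takes 1/3.
Deceased: Lydia and Isaac. Their combined 2/3 is pooled and carried to generation 2.
At generation 2 (Martin, Prudence, Victor, Oliver, Winifred, Edmund) there are 6 shares of (2/3)/6 = 1/9 each.
Living: Martin, Victor, Oliver, and Winifred — each takes 1/9.
Deceased: Prudence and Edmund. Their combined 2/9 is pooled and carried to generation 3.
At generation 3 (Judith, Tessa, Diana, Samuel, Kenneth) there are 5 shares of (2/9)/5 = 2/45 each.
Living: Judith, Diana, Samuel, and Kenneth — each takes 2/45.
Deceased: Tessa. That 2/45 share is carried to generation 4.
At generation 4 (Albert, Beatrice, Harriet, Nora) there are 4 shares of (2/45)/4 = 1/90 each.
Living: Albert, Beatrice, Harriet, and Nora — each takes 1/90.

Albert 1/90; Beatrice 1/90; Diana 2/45; Fiona 1/3; Harriet 1/90; Judith 2/45; Kenneth 2/45; Martin 1/9; Nora 1/90; Oliver 1/9; Samuel 2/45; Victor 1/9; Winifred 1/9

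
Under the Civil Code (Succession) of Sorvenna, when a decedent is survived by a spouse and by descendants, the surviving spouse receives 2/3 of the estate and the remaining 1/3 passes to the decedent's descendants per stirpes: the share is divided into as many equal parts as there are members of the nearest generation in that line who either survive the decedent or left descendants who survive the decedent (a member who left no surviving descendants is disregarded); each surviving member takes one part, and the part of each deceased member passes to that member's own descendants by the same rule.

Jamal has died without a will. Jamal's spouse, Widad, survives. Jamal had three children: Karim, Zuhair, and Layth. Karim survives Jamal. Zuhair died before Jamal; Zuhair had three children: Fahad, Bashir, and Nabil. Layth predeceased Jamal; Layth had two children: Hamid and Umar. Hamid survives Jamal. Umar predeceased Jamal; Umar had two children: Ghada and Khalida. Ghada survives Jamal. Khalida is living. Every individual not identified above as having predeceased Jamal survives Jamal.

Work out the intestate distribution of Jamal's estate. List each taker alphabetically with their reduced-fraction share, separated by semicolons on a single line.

Widad, as surviving spouse, takes 2/3.
The remaining 1/3 passes to Jamal's descendants per stirpes.
The 1/3 is divided into 3 equal shares of 1/9 among Karim, Zuhair, Layth.
Karim is living and takes 1/9.
Zuhair predeceased; the 1/9 allotted to Zuhair's branch passes to Zuhair's issue by representation.
The 1/9 is divided into 3 equal shares of 1/27 among Fahad, Bashir, Nabil.
Fahad is living and takes 1/27.
Bashir is living and takes 1/27.
Nabil is living and takes 1/27.
Layth predeceased; the 1/9 allotted to Layth's branch passes to Layth's issue by representation.
The 1/9 is divided into 2 equal shares of 1/18 among Hamid, Umar.
Hamid is living and takes 1/18.
Umar predeceased; the 1/18 allotted to Umar's branch passes to Umar's issue by representation.
The 1/18 is divided into 2 equal shares of 1/36 among Ghada, Khalida.
Ghada is living and takes 1/36.
Khalida is living and takes 1/36.

Bashir 1/27; Fahad 1/27; Ghada 1/36; Hamid 1/18; Karim 1/9; Khalida 1/36; Nabil 1/27; Widad 2/3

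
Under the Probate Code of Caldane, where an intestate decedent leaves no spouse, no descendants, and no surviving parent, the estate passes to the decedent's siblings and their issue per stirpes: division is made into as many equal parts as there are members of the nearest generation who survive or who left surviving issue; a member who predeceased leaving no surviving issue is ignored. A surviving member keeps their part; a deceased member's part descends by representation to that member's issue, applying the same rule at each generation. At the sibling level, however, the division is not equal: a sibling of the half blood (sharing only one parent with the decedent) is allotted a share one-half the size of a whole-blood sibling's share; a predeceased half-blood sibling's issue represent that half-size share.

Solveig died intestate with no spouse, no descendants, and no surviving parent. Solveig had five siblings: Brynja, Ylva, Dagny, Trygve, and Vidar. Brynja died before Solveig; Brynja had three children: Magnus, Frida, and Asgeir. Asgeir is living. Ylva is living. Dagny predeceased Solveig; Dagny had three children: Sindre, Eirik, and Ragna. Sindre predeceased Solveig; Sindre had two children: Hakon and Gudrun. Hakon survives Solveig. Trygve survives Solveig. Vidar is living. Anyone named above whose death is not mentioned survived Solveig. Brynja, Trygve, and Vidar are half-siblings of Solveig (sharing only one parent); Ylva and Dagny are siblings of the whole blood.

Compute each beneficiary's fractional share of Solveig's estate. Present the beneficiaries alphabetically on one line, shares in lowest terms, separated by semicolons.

No spouse, descendants, or parent survives, so the estate passes to Solveig's siblings per stirpes.
Half-blood siblings count for one-half the weight of whole-blood siblings at the initial division.
Dividing 1 in proportion to weights (total weight 7/2): Brynja (weight 1/2) → 1/7; Ylva (weight 1) → 2/7; Dagny (weight 1) → 2/7; Trygve (weight 1/2) → 1/7; Vidar (weight 1/2) → 1/7.
Brynja predeceased; the 1/7 allotted to Brynja's branch passes to Brynja's issue by representation.
The 1/7 is divided into 3 equal shares of 1/21 among Magnus, Frida, Asgeir.
Magnus is living and takes 1/21.
Frida is living and takes 1/21.
Asgeir is living and takes 1/21.
Ylva is living and takes 2/7.
Dagny predeceased; the 2/7 allotted to Dagny's branch passes to Dagny's issue by representation.
The 2/7 is divided into 3 equal shares of 2/21 among Sindre, Eirik, Ragna.
Sindre predeceased; the 2/21 allotted to Sindre's branch passes to Sindre's issue by representation.
The 2/21 is divided into 2 equal shares of 1/21 among Hakon, Gudrun.
Hakon is living and takes 1/21.
Gudrun is living and takes 1/21.
Eirik is living and takes 2/21.
Ragna is living and takes 2/21.
Trygve is living and takes 1/7.
Vidar is living and takes 1/7.

Asgeir 1/21; Eirik 2/21; Frida 1/21; Gudrun 1/21; Hakon 1/21; Magnus 1/21; Ragna 2/21; Trygve 1/7; Vidar 1/7; Ylva 2/7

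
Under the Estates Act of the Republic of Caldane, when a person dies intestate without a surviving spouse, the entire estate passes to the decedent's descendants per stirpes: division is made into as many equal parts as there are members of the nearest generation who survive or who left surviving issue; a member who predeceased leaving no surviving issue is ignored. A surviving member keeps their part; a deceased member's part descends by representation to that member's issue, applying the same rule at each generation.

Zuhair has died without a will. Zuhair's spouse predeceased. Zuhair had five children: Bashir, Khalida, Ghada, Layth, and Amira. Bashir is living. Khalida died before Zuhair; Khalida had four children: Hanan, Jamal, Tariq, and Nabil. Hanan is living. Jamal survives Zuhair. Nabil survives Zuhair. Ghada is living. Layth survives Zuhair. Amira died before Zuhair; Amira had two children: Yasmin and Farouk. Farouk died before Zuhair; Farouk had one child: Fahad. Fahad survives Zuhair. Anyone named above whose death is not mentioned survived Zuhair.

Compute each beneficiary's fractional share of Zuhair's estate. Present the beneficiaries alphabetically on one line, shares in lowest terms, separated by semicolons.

Bashir 1/5; Fahad 1/10; Ghada 1/5; Hanan 1/20; Jamal 1/20; Layth 1/5; Nabil 1/20; Tariq 1/20; Yasmin 1/10

There is no surviving spouse, so the entire estate passes to Zuhair's descendants per stirpes.
The estate is divided into 5 equal shares of 1/5 among Bashir, Khalida, Ghada, Layth, Amira.
Bashir is living and takes 1/5.
Khalida predeceased; the 1/5 allotted to Khalida's branch passes to Khalida's issue by representation.
The 1/5 is divided into 4 equal shares of 1/20 among Hanan, Jamal, Tariq, Nabil.
Hanan is living and takes 1/20.
Jamal is living and takes 1/20.
Tariq is living and takes 1/20.
Nabil is living and takes 1/20.
Ghada is living and takes 1/5.
Layth is living and takes 1/5.
Amira predeceased; the 1/5 allotted to Amira's branch passes to Amira's issue by representation.
The 1/5 is divided into 2 equal shares of 1/10 among Yasmin, Farouk.
Yasmin is living and takes 1/10.
Farouk predeceased; the 1/10 allotted to Farouk's branch passes to Farouk's issue by representation.
Fahad is the sole taker at this level and receives the full 1/10.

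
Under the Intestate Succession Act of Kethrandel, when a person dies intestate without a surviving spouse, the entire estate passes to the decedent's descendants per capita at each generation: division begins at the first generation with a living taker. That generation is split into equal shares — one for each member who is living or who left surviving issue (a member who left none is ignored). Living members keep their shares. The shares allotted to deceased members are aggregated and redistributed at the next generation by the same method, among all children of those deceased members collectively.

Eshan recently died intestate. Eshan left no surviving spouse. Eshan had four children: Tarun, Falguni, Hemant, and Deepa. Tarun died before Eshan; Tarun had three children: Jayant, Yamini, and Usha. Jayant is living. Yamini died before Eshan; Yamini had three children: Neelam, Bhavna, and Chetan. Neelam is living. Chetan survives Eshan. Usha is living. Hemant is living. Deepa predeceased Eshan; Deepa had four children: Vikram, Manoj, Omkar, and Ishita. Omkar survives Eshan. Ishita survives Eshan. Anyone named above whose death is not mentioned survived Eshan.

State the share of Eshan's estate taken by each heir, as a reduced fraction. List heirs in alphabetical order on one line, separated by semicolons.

Bhavna 1/42; Chetan 1/42; Falguni 1/4; Hemant 1/4; Ishita 1/14; Jayant 1/14; Manoj 1/14; Neelam 1/42; Omkar 1/14; Usha 1/14; Vikram 1/14

There is no surviving spouse, so the entire estate passes to Eshan's descendants per capita at each generation.
At generation 1 (Tarun, Falguni, Hemant, Deepa) there are 4 shares of (1)/4 = 1/4 each.
Living: Falguni and Hemant — each takes 1/4.
Deceased: Tarun and Deepa. Their combined 1/2 is pooled and carried to generation 2.
At generation 2 (Jayant, Yamini, Usha, Vikram, Manoj, Omkar, Ishita) there are 7 shares of (1/2)/7 = 1/14 each.
Living: Jayant, Usha, Vikram, Manoj, Omkar, and Ishita — each takes 1/14.
Deceased: Yamini. That 1/14 share is carried to generation 3.
At generation 3 (Neelam, Bhavna, Chetan) there are 3 shares of (1/14)/3 = 1/42 each.
Living: Neelam, Bhavna, and Chetan — each takes 1/42.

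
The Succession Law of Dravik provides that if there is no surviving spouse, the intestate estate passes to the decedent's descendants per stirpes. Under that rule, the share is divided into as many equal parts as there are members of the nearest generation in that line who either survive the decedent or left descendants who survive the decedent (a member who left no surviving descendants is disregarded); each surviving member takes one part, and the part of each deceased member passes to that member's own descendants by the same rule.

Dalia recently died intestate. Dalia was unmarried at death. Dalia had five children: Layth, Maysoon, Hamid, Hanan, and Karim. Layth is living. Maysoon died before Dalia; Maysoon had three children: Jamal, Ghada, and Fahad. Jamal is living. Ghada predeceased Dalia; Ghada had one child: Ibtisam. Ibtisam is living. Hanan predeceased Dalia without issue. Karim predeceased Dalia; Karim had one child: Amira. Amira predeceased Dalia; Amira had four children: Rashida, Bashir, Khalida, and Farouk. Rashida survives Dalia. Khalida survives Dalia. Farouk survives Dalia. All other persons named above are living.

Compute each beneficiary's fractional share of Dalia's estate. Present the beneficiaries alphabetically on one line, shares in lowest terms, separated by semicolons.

Bashir 1/16; Fahad 1/12; Farouk 1/16; Hamid 1/4; Ibtisam 1/12; Jamal 1/12; Khalida 1/16; Layth 1/4; Rashida 1/16

There is no surviving spouse, so the entire estate passes to Dalia's descendants per stirpes.
Hanan left no surviving issue, so that branch lapses and is disregarded.
The estate is divided into 4 equal shares of 1/4 among Layth, Maysoon, Hamid, Karim.
Layth is living and takes 1/4.
Maysoon predeceased; the 1/4 allotted to Maysoon's branch passes to Maysoon's issue by representation.
The 1/4 is divided into 3 equal shares of 1/12 among Jamal, Ghada, Fahad.
Jamal is living and takes 1/12.
Ghada predeceased; the 1/12 allotted to Ghada's branch passes to Ghada's issue by representation.
Ibtisam is the sole taker at this level and receives the full 1/12.
Fahad is living and takes 1/12.
Hamid is living and takes 1/4.
Karim predeceased; the 1/4 allotted to Karim's branch passes to Karim's issue by representation.
Amira's line is the sole branch at this level, so the full 1/4 passes to Amira's issue by representation.
The 1/4 is divided into 4 equal shares of 1/16 among Rashida, Bashir, Khalida, Farouk.
Rashida is living and takes 1/16.
Bashir is living and takes 1/16.
Khalida is living and takes 1/16.
Farouk is living and takes 1/16.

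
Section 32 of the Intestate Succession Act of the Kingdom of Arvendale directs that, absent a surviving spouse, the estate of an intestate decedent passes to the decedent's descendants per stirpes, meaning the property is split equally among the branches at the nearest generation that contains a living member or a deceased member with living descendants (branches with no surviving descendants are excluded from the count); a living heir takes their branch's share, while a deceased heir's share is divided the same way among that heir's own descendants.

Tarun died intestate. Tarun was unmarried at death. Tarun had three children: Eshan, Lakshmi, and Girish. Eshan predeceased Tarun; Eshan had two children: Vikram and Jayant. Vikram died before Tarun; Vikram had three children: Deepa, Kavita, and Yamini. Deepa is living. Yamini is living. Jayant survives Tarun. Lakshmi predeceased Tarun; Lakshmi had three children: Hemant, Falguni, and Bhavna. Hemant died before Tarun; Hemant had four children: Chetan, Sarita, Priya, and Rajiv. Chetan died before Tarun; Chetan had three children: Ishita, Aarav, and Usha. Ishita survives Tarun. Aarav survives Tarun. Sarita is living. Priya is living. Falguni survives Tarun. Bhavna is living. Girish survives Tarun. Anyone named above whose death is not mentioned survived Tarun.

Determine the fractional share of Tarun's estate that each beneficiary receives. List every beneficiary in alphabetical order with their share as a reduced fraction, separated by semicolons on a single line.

There is no surviving spouse, so the entire estate passes to Tarun's descendants per stirpes.
The estate is divided into 3 equal shares of 1/3 among Eshan, Lakshmi, Girish.
Eshan predeceased; the 1/3 allotted to Eshan's branch passes to Eshan's issue by representation.
The 1/3 is divided into 2 equal shares of 1/6 among Vikram, Jayant.
Vikram predeceased; the 1/6 allotted to Vikram's branch passes to Vikram's issue by representation.
The 1/6 is divided into 3 equal shares of 1/18 among Deepa, Kavita, Yamini.
Deepa is living and takes 1/18.
Kavita is living and takes 1/18.
Yamini is living and takes 1/18.
Jayant is living and takes 1/6.
Lakshmi predeceased; the 1/3 allotted to Lakshmi's branch passes to Lakshmi's issue by representation.
The 1/3 is divided into 3 equal shares of 1/9 among Hemant, Falguni, Bhavna.
Hemant predeceased; the 1/9 allotted to Hemant's branch passes to Hemant's issue by representation.
The 1/9 is divided into 4 equal shares of 1/36 among Chetan, Sarita, Priya, Rajiv.
Chetan predeceased; the 1/36 allotted to Chetan's branch passes to Chetan's issue by representation.
The 1/36 is divided into 3 equal shares of 1/108 among Ishita, Aarav, Usha.
Ishita is living and takes 1/108.
Aarav is living and takes 1/108.
Usha is living and takes 1/108.
Sarita is living and takes 1/36.
Priya is living and takes 1/36.
Rajiv is living and takes 1/36.
Falguni is living and takes 1/9.
Bhavna is living and takes 1/9.
Girish is living and takes 1/3.

Aarav 1/108; Bhavna 1/9; Deepa 1/18; Falguni 1/9; Girish 1/3; Ishita 1/108; Jayant 1/6; Kavita 1/18; Priya 1/36; Rajiv 1/36; Sarita 1/36; Usha 1/108; Yamini 1/18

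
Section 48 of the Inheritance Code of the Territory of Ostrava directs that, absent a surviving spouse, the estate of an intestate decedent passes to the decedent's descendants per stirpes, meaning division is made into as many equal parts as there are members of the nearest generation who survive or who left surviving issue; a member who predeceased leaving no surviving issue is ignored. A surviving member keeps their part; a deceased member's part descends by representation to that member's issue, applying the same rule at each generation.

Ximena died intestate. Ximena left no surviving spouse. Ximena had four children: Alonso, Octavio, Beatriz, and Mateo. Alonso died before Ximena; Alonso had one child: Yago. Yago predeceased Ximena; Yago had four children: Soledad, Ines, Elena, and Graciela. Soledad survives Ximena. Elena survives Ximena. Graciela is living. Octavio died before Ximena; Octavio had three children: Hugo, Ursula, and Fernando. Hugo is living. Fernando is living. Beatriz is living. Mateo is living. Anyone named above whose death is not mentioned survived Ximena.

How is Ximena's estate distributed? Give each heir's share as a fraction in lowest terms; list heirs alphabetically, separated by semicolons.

Beatriz 1/4; Elena 1/16; Fernando 1/12; Graciela 1/16; Hugo 1/12; Ines 1/16; Mateo 1/4; Soledad 1/16; Ursula 1/12

There is no surviving spouse, so the entire estate passes to Ximena's descendants per stirpes.
The estate is divided into 4 equal shares of 1/4 among Alonso, Octavio, Beatriz, Mateo.
Alonso predeceased; the 1/4 allotted to Alonso's branch passes to Alonso's issue by representation.
Yago's line is the sole branch at this level, so the full 1/4 passes to Yago's issue by representation.
The 1/4 is divided into 4 equal shares of 1/16 among Soledad, Ines, Elena, Graciela.
Soledad is living and takes 1/16.
Ines is living and takes 1/16.
Elena is living and takes 1/16.
Graciela is living and takes 1/16.
Octavio predeceased; the 1/4 allotted to Octavio's branch passes to Octavio's issue by representation.
The 1/4 is divided into 3 equal shares of 1/12 among Hugo, Ursula, Fernando.
Hugo is living and takes 1/12.
Ursula is living and takes 1/12.
Fernando is living and takes 1/12.
Beatriz is living and takes 1/4.
Mateo is living and takes 1/4.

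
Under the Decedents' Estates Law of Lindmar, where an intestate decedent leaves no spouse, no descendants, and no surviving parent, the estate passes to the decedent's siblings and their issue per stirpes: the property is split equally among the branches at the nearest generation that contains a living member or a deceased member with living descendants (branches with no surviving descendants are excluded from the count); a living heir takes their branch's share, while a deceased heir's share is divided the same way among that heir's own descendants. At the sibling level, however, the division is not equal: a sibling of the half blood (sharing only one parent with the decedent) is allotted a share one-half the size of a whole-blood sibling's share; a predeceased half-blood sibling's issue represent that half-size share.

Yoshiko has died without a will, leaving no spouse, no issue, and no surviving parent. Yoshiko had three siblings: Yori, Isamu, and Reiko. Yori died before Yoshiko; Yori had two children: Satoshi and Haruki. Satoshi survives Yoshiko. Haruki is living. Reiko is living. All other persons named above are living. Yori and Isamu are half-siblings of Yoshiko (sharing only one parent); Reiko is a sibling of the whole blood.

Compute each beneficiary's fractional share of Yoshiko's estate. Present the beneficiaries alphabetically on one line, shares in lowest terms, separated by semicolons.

No spouse, descendants, or parent survives, so the estate passes to Yoshiko's siblings per stirpes.
Half-blood siblings count for one-half the weight of whole-blood siblings at the initial division.
Dividing 1 in proportion to weights (total weight 2): Yori (weight 1/2) → 1/4; Isamu (weight 1/2) → 1/4; Reiko (weight 1) → 1/2.
Yori predeceased; the 1/4 allotted to Yori's branch passes to Yori's issue by representation.
The 1/4 is divided into 2 equal shares of 1/8 among Satoshi, Haruki.
Satoshi is living and takes 1/8.
Haruki is living and takes 1/8.
Isamu is living and takes 1/4.
Reiko is living and takes 1/2.

Haruki 1/8; Isamu 1/4; Reiko 1/2; Satoshi 1/8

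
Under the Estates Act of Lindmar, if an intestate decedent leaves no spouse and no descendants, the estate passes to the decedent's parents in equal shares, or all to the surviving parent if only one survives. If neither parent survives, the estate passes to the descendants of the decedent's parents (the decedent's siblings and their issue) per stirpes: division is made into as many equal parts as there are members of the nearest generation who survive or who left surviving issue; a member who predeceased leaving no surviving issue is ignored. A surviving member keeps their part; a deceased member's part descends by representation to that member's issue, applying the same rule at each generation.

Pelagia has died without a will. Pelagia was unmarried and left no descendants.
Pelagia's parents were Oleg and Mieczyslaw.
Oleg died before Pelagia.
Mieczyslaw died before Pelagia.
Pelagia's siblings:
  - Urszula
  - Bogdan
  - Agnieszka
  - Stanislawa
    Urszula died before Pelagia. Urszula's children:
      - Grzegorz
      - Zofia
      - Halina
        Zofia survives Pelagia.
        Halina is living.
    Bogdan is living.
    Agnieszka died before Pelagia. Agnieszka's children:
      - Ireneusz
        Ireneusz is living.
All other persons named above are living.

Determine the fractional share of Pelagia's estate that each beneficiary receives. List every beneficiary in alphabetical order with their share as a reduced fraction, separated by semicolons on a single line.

Bogdan 1/4; Grzegorz 1/12; Halina 1/12; Ireneusz 1/4; Stanislawa 1/4; Zofia 1/12

Neither parent survives and there are no descendants, so the estate passes to Pelagia's siblings and their issue per stirpes.
The estate is divided into 4 equal shares of 1/4 among Urszula, Bogdan, Agnieszka, Stanislawa.
Urszula predeceased; the 1/4 allotted to Urszula's branch passes to Urszula's issue by representation.
The 1/4 is divided into 3 equal shares of 1/12 among Grzegorz, Zofia, Halina.
Grzegorz is living and takes 1/12.
Zofia is living and takes 1/12.
Halina is living and takes 1/12.
Bogdan is living and takes 1/4.
Agnieszka predeceased; the 1/4 allotted to Agnieszka's branch passes to Agnieszka's issue by representation.
Ireneusz is the sole taker at this level and receives the full 1/4.
Stanislawa is living and takes 1/4.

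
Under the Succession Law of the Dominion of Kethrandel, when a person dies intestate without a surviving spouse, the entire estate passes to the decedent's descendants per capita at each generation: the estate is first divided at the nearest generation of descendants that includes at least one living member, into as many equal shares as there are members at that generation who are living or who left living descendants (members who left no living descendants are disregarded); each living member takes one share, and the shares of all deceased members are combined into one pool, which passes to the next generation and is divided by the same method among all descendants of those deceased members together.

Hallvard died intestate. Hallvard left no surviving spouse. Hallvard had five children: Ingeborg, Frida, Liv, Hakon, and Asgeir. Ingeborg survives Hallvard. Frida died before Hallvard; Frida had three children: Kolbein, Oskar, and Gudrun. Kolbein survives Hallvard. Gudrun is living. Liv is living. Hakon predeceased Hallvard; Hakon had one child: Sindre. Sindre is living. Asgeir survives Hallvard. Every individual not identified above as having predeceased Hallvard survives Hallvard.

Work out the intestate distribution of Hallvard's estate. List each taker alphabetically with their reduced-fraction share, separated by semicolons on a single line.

Asgeir 1/5; Gudrun 1/10; Ingeborg 1/5; Kolbein 1/10; Liv 1/5; Oskar 1/10; Sindre 1/10

There is no surviving spouse, so the entire estate passes to Hallvard's descendants per capita at each generation.
At generation 1 (Ingeborg, Frida, Liv, Hakon, Asgeir) there are 5 shares of (1)/5 = 1/5 each.
Living: Ingeborg, Liv, and Asgeir — each takes 1/5.
Deceased: Frida and Hakon. Their combined 2/5 is pooled and carried to generation 2.
At generation 2 (Kolbein, Oskar, Gudrun, Sindre) there are 4 shares of (2/5)/4 = 1/10 each.
Living: Kolbein, Oskar, Gudrun, and Sindre — each takes 1/10.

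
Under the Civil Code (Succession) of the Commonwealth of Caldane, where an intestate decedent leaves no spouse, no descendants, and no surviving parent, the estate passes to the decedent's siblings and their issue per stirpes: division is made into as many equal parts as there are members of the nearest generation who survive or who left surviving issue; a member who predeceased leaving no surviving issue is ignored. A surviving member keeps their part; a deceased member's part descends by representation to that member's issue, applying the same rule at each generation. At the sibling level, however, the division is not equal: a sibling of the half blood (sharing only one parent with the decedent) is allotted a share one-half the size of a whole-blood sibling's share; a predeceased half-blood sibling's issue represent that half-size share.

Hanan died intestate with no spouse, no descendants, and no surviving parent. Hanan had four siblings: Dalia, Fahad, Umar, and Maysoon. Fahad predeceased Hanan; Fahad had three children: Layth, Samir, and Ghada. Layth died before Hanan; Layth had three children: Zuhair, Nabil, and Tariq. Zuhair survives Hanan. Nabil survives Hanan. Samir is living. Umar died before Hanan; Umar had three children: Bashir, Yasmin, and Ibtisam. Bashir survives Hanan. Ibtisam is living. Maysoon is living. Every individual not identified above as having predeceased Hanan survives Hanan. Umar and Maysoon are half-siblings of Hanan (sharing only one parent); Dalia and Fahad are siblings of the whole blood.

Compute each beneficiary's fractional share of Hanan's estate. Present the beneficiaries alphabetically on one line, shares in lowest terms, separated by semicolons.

Bashir 1/18; Dalia 1/3; Ghada 1/9; Ibtisam 1/18; Maysoon 1/6; Nabil 1/27; Samir 1/9; Tariq 1/27; Yasmin 1/18; Zuhair 1/27

No spouse, descendants, or parent survives, so the estate passes to Hanan's siblings per stirpes.
Half-blood siblings count for one-half the weight of whole-blood siblings at the initial division.
Dividing 1 in proportion to weights (total weight 3): Dalia (weight 1) → 1/3; Fahad (weight 1) → 1/3; Umar (weight 1/2) → 1/6; Maysoon (weight 1/2) → 1/6.
Dalia is living and takes 1/3.
Fahad predeceased; the 1/3 allotted to Fahad's branch passes to Fahad's issue by representation.
The 1/3 is divided into 3 equal shares of 1/9 among Layth, Samir, Ghada.
Layth predeceased; the 1/9 allotted to Layth's branch passes to Layth's issue by representation.
The 1/9 is divided into 3 equal shares of 1/27 among Zuhair, Nabil, Tariq.
Zuhair is living and takes 1/27.
Nabil is living and takes 1/27.
Tariq is living and takes 1/27.
Samir is living and takes 1/9.
Ghada is living and takes 1/9.
Umar predeceased; the 1/6 allotted to Umar's branch passes to Umar's issue by representation.
The 1/6 is divided into 3 equal shares of 1/18 among Bashir, Yasmin, Ibtisam.
Bashir is living and takes 1/18.
Yasmin is living and takes 1/18.
Ibtisam is living and takes 1/18.
Maysoon is living and takes 1/6.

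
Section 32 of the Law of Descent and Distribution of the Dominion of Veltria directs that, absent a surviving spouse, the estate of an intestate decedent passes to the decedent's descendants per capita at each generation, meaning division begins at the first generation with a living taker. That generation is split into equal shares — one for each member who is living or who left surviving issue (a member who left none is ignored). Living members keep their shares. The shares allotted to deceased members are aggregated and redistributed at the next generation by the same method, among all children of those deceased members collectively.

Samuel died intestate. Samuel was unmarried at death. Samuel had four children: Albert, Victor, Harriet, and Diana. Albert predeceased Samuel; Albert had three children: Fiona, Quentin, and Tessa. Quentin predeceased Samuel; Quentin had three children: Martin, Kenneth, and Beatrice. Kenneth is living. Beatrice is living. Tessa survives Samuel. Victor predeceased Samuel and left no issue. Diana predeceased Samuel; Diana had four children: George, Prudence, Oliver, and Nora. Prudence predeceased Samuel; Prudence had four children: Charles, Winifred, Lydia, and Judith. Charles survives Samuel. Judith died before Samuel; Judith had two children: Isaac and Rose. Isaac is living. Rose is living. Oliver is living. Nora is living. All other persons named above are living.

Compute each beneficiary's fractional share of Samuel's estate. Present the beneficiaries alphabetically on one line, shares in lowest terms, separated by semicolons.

There is no surviving spouse, so the entire estate passes to Samuel's descendants per capita at each generation.
At generation 1 (Albert, Harriet, Diana) there are 3 shares of (1)/3 = 1/3 each.
Living: Harriet — each takes 1/3.
Deceased: Albert and Diana. Their combined 2/3 is pooled and carried to generation 2.
At generation 2 (Fiona, Quentin, Tessa, George, Prudence, Oliver, Nora) there are 7 shares of (2/3)/7 = 2/21 each.
Living: Fiona, Tessa, George, Oliver, and Nora — each takes 2/21.
Deceased: Quentin and Prudence. Their combined 4/21 is pooled and carried to generation 3.
At generation 3 (Martin, Kenneth, Beatrice, Charles, Winifred, Lydia, Judith) there are 7 shares of (4/21)/7 = 4/147 each.
Living: Martin, Kenneth, Beatrice, Charles, Winifred, and Lydia — each takes 4/147.
Deceased: Judith. That 4/147 share is carried to generation 4.
At generation 4 (Isaac, Rose) there are 2 shares of (4/147)/2 = 2/147 each.
Living: Isaac and Rose — each takes 2/147.

Beatrice 4/147; Charles 4/147; Fiona 2/21; George 2/21; Harriet 1/3; Isaac 2/147; Kenneth 4/147; Lydia 4/147; Martin 4/147; Nora 2/21; Oliver 2/21; Rose 2/147; Tessa 2/21; Winifred 4/147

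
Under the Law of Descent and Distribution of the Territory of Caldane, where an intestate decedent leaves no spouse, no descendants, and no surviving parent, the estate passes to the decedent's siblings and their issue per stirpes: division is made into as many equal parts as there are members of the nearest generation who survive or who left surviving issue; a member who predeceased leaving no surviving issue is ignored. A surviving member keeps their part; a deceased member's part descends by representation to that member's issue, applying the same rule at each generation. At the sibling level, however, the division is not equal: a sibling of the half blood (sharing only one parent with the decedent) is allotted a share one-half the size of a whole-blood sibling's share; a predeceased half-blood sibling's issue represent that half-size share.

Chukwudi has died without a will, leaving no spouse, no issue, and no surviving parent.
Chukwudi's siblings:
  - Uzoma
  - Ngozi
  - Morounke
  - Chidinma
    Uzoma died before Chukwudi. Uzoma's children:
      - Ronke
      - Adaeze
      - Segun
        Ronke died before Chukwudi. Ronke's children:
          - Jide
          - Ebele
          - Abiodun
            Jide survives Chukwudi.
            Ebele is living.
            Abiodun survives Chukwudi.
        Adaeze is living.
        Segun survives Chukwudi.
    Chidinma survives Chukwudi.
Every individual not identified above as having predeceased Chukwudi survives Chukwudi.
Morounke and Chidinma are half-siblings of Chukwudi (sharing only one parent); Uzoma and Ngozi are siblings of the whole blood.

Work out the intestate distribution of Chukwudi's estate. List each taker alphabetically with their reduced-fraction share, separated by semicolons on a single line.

No spouse, descendants, or parent survives, so the estate passes to Chukwudi's siblings per stirpes.
Half-blood siblings count for one-half the weight of whole-blood siblings at the initial division.
Dividing 1 in proportion to weights (total weight 3): Uzoma (weight 1) → 1/3; Ngozi (weight 1) → 1/3; Morounke (weight 1/2) → 1/6; Chidinma (weight 1/2) → 1/6.
Uzoma predeceased; the 1/3 allotted to Uzoma's branch passes to Uzoma's issue by representation.
The 1/3 is divided into 3 equal shares of 1/9 among Ronke, Adaeze, Segun.
Ronke predeceased; the 1/9 allotted to Ronke's branch passes to Ronke's issue by representation.
The 1/9 is divided into 3 equal shares of 1/27 among Jide, Ebele, Abiodun.
Jide is living and takes 1/27.
Ebele is living and takes 1/27.
Abiodun is living and takes 1/27.
Adaeze is living and takes 1/9.
Segun is living and takes 1/9.
Ngozi is living and takes 1/3.
Morounke is living and takes 1/6.
Chidinma is living and takes 1/6.

Abiodun 1/27; Adaeze 1/9; Chidinma 1/6; Ebele 1/27; Jide 1/27; Morounke 1/6; Ngozi 1/3; Segun 1/9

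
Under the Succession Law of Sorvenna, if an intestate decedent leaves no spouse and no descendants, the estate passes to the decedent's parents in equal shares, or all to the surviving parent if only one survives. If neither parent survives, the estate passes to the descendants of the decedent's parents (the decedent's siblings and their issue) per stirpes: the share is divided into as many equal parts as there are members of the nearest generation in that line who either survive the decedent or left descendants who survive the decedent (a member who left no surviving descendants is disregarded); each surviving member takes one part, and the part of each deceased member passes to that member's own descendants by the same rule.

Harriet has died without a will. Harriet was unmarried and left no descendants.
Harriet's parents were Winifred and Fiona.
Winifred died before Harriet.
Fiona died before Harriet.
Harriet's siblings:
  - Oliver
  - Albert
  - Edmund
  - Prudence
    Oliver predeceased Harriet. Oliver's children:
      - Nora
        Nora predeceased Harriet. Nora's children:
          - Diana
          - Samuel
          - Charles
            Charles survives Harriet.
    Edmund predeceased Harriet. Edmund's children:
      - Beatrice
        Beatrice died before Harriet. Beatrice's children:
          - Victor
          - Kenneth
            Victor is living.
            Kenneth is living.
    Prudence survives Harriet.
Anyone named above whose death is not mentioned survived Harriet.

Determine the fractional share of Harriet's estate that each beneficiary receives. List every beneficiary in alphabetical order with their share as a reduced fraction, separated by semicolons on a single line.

Neither parent survives and there are no descendants, so the estate passes to Harriet's siblings and their issue per stirpes.
The estate is divided into 4 equal shares of 1/4 among Oliver, Albert, Edmund, Prudence.
Oliver predeceased; the 1/4 allotted to Oliver's branch passes to Oliver's issue by representation.
Nora's line is the sole branch at this level, so the full 1/4 passes to Nora's issue by representation.
The 1/4 is divided into 3 equal shares of 1/12 among Diana, Samuel, Charles.
Diana is living and takes 1/12.
Samuel is living and takes 1/12.
Charles is living and takes 1/12.
Albert is living and takes 1/4.
Edmund predeceased; the 1/4 allotted to Edmund's branch passes to Edmund's issue by representation.
Beatrice's line is the sole branch at this level, so the full 1/4 passes to Beatrice's issue by representation.
The 1/4 is divided into 2 equal shares of 1/8 among Victor, Kenneth.
Victor is living and takes 1/8.
Kenneth is living and takes 1/8.
Prudence is living and takes 1/4.

Albert 1/4; Charles 1/12; Diana 1/12; Kenneth 1/8; Prudence 1/4; Samuel 1/12; Victor 1/8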